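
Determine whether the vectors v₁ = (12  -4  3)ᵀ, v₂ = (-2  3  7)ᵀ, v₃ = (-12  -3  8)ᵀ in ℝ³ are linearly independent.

linearly independent

Row-reduce the matrix whose columns are v₁, v₂, v₃.
The reduction yields 3 nonzero rows, so the rank is 3.
Since rank = 3 (the number of vectors), the set is linearly independent.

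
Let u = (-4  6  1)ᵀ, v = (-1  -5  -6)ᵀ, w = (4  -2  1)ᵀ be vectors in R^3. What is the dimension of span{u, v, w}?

dim = 3

Apply Gaussian elimination to the matrix whose rows are u, v, w.
Reduction leaves 3 leading entries, giving rank 3.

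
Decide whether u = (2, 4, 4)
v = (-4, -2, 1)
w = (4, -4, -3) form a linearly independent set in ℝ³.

linearly independent

Form the 3×3 matrix with these as columns; its determinant is 84.
A nonzero determinant means the columns are linearly independent.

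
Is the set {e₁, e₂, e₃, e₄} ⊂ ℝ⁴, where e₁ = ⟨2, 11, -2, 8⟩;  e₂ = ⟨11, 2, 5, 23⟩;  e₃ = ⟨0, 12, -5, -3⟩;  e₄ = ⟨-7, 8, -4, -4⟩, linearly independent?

Row-reduce the matrix whose columns are e₁, e₂, e₃, e₄.
The reduction yields 3 nonzero rows, so the rank is 3.
Since rank 3 < 4, the set is linearly dependent.

linearly dependent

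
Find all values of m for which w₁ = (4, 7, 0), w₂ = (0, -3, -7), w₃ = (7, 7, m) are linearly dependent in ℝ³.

The vectors are dependent exactly when the determinant of the matrix with rows w₁, w₂, w₃ vanishes.
Expanding, det = -12*m - 147.
Setting this to zero gives m = -49/4.

m = -49/4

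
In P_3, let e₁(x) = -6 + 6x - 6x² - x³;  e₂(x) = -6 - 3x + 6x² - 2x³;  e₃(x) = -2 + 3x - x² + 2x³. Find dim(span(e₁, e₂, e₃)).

Use coordinates relative to {1, x, …, x³}.
Apply Gaussian elimination to the matrix whose rows are e₁, e₂, e₃.
The echelon form has 3 nonzero rows, so the rank is 3.

3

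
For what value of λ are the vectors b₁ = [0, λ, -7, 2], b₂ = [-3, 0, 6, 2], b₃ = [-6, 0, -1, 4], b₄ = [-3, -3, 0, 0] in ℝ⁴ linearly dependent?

λ = 3

The vectors are dependent exactly when the determinant of the matrix with rows b₁, b₂, b₃, b₄ vanishes.
The determinant works out to 78*λ - 234.
Setting this to zero gives λ = 3.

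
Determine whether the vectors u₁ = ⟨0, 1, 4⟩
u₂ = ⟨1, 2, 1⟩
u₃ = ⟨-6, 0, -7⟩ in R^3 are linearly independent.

Row-reduce the matrix whose columns are u₁, u₂, u₃.
The reduction yields 3 nonzero rows, so the rank is 3.
Since rank = 3 (the number of vectors), the set is linearly independent.

linearly independent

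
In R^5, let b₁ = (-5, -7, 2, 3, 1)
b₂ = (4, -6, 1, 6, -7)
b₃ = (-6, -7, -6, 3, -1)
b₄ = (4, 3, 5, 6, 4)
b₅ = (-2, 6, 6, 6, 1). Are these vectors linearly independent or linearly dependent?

linearly independent

Row-reduce the matrix whose columns are b₁, b₂, b₃, b₄, b₅.
The reduction yields 5 nonzero rows, so the rank is 5.
Since rank = 5 (the number of vectors), the set is linearly independent.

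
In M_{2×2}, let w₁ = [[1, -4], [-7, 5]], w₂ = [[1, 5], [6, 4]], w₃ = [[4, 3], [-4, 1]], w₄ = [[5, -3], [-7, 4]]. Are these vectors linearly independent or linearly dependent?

Write each element as a coordinate vector in ℝ⁴ using {E₁₁, E₁₂, E₂₁, E₂₂}.
The matrix [w₁|w₂|w₃|w₄] has determinant 1116.
A nonzero determinant means the columns are linearly independent.

linearly independent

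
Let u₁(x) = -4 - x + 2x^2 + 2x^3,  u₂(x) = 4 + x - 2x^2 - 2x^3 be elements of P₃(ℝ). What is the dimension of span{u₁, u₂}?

Use coordinates relative to {1, x, …, x^3}.
Row-reduce the 2×4 matrix with these as rows.
There is 1 pivot column, so rank = 1.

dim = 1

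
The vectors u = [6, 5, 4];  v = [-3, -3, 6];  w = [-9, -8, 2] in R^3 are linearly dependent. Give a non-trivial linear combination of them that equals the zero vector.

u - v + w = 0

Row-reduce the matrix with u, v, w as columns; the null space gives the coefficients.
The free variable yields coefficients (1, -1, 1) (any nonzero multiple also works).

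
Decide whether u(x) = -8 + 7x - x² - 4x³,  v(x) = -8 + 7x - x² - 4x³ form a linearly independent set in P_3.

Take coordinates with respect to the standard basis {1, x, …, x³}.
Row-reduce the matrix whose columns are u, v.
The reduction yields 1 nonzero row, so the rank is 1.
Since rank 1 < 2, the set is linearly dependent.
Indeed u - v = 0.

linearly dependent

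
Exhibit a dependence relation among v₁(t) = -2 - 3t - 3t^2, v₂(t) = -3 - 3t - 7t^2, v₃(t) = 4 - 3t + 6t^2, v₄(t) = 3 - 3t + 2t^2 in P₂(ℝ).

v₁ - v₂ - v₃ + v₄ = 0

Pass to coordinate vectors relative to the basis {1, t, t^2}.
Solve the homogeneous system with v₁, v₂, v₃, v₄ as columns by row-reducing the coefficient matrix.
One solution (up to scaling) is (1, -1, -1, 1).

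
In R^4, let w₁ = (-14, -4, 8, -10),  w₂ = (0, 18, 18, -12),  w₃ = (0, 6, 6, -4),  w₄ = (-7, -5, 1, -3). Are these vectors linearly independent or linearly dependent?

linearly dependent

Row-reduce the matrix whose columns are w₁, w₂, w₃, w₄.
The reduction yields 2 nonzero rows, so the rank is 2.
Since rank 2 < 4, the set is linearly dependent.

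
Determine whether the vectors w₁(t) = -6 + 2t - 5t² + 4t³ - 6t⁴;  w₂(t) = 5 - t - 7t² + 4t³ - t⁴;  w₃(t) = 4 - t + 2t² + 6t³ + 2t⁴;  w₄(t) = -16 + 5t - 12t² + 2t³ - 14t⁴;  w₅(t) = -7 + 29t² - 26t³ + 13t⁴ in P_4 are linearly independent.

Write each element as a coordinate vector in ℝ⁵ using {1, t, …, t⁴}.
Form the 5×5 matrix with these as columns; its determinant is 0.
A zero determinant means the columns are linearly dependent.

linearly dependent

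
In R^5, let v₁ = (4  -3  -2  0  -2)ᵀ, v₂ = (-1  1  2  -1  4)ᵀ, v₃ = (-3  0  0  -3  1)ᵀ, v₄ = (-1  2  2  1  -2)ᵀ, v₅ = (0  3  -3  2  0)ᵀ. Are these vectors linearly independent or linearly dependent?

The matrix [v₁|v₂|v₃|v₄|v₅] has determinant -378.
A nonzero determinant means the columns are linearly independent.

linearly independent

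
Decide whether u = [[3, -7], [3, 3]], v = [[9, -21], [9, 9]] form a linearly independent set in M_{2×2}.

Write each element as a coordinate vector in ℝ⁴ using {E₁₁, E₁₂, E₂₁, E₂₂}.
One vector is a scalar multiple of another, so the set is dependent.

linearly dependent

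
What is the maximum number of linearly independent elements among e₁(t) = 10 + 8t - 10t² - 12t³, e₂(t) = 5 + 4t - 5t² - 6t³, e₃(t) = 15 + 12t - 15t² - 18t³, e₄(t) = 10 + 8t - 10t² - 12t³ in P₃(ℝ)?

Use coordinates relative to {1, t, …, t³}.
Apply Gaussian elimination to the matrix whose rows are e₁, e₂, e₃, e₄.
There is 1 pivot column, so rank = 1.

1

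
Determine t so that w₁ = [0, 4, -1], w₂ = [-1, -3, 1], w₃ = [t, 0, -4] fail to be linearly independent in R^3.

t = 16

Dependence holds iff the 3×3 matrix [w₁ w₂ w₃] is singular.
Expanding, det = t - 16.
This vanishes exactly when t = 16.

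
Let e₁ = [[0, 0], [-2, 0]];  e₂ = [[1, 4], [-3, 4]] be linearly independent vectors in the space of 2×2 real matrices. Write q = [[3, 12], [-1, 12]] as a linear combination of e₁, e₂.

q = -4e₁ + 3e₂

Work in coordinates with respect to the standard basis {E₁₁, E₁₂, E₂₁, E₂₂}.
Write q = a₁e₁ + a₂e₂ and equate components.
Back-substitution yields (a₁, a₂) = (-4, 3).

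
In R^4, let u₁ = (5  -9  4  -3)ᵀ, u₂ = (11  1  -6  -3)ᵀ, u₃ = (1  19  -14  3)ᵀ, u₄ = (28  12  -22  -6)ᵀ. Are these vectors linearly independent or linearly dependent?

Place the vectors as rows of a 4×4 matrix and reduce to echelon form.
The reduction yields 2 nonzero rows, so the rank is 2.
Since rank 2 < 4, the set is linearly dependent.
Indeed 2u₁ - u₂ + u₃ = 0.

linearly dependent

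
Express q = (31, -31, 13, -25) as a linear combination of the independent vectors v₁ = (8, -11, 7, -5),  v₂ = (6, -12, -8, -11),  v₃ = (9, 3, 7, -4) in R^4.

Since v₁, v₂, v₃ are independent, the coefficients expressing q are uniquely determined by a linear system.
The system has the unique solution (c₁, c₂, c₃) = (2, 1, 1).

q = 2v₁ + v₂ + v₃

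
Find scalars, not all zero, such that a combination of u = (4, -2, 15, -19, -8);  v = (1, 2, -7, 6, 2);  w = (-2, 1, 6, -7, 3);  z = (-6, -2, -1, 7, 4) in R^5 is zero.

Write the vectors as columns of a matrix and find a nonzero vector in its null space.
A generator of the null space is (1, 2, 0, 1).

u + 2v + z = 0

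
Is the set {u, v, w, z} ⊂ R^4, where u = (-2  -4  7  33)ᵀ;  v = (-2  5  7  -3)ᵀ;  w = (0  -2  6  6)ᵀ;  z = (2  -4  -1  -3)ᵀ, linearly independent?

Form the 4×4 matrix with these as columns; its determinant is 0.
A zero determinant means the columns are linearly dependent.
Indeed u + 2v - 3w + 3z = 0.

linearly dependent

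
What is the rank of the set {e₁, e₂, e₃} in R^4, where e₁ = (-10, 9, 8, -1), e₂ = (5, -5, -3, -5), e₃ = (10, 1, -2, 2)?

rank 3

Form the matrix with e₁, e₂, e₃ as columns and reduce.
Reduction leaves 3 leading entries, giving rank 3.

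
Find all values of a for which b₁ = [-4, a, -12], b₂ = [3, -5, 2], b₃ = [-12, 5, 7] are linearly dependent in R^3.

a = 16

The set is linearly dependent precisely when det[b₁; b₂; b₃] = 0.
The determinant works out to 720 - 45*a.
Solving 720 - 45*a = 0 yields a = 16.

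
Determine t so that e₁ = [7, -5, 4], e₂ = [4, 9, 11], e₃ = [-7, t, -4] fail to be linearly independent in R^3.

t = 5

Dependence holds iff the 3×3 matrix [e₁ e₂ e₃] is singular.
The determinant works out to 305 - 61*t.
Setting this to zero gives t = 5.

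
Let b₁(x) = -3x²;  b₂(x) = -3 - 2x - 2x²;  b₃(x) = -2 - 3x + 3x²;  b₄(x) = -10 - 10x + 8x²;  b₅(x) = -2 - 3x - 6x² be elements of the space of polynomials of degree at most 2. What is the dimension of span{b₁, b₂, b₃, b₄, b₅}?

Represent each element by its coordinate vector in ℝ³.
Put the 3×5 matrix [b₁|b₂|b₃|b₄|b₅] into echelon form.
There are 3 pivot columns, so rank = 3.
(With 5 elements in a 3-dimensional space the rank is at most 3.)

dim = 3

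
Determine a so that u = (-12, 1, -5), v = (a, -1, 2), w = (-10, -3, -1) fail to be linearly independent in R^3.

The set is linearly dependent precisely when det[u; v; w] = 0.
Expanding, det = 16*a - 54.
Setting this to zero gives a = 27/8.

a = 27/8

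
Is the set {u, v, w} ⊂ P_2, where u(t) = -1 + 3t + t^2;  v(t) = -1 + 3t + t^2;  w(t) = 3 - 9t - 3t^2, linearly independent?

linearly dependent

Take coordinates with respect to the standard basis {1, t, t^2}.
Two of the vectors are equal, giving an immediate dependence.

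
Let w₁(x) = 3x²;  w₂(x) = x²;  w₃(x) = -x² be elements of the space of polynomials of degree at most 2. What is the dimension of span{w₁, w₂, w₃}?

Represent each element by its coordinate vector in ℝ³.
Form the matrix with w₁, w₂, w₃ as columns and reduce.
There is 1 pivot column, so rank = 1.

dim = 1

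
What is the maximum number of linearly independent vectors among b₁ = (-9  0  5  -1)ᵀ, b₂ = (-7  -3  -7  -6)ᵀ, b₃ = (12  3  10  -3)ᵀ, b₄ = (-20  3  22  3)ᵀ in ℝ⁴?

Put the 4×4 matrix [b₁|b₂|b₃|b₄] into echelon form.
There are 3 pivot columns, so rank = 3.

3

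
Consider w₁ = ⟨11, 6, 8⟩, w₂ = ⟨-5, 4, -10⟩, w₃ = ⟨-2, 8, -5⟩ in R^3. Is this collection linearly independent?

linearly independent

The matrix [w₁|w₂|w₃] has determinant 374.
A nonzero determinant means the columns are linearly independent.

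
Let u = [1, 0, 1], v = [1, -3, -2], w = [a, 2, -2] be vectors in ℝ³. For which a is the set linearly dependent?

a = -4

The vectors are dependent exactly when the determinant of the matrix with rows u, v, w vanishes.
The determinant works out to 3*a + 12.
This vanishes exactly when a = -4.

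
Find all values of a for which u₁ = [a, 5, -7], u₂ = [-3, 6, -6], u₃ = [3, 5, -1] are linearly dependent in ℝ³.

Dependence holds iff the 3×3 matrix [u₁ u₂ u₃] is singular.
Expanding, det = 24*a + 126.
Setting this to zero gives a = -21/4.

a = -21/4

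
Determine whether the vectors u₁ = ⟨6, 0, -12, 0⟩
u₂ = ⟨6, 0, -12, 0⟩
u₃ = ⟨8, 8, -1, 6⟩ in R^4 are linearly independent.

Two of the vectors are equal, giving an immediate dependence.

linearly dependent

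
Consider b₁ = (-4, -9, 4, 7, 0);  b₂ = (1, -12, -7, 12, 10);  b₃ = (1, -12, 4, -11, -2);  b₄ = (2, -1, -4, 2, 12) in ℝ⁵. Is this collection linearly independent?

Place the vectors as rows of a 4×5 matrix and reduce to echelon form.
The reduction yields 4 nonzero rows, so the rank is 4.
Since rank = 4 (the number of vectors), the set is linearly independent.

linearly independent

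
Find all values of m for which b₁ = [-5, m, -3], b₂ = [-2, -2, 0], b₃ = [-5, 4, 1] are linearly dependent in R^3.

m = -32

The vectors are dependent exactly when the determinant of the matrix with rows b₁, b₂, b₃ vanishes.
Cofactor expansion gives det = 2*m + 64.
This vanishes exactly when m = -32.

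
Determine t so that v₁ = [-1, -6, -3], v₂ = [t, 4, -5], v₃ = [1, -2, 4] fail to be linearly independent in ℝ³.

t = -6/5

The set is linearly dependent precisely when det[v₁; v₂; v₃] = 0.
Expanding, det = 30*t + 36.
Setting this to zero gives t = -6/5.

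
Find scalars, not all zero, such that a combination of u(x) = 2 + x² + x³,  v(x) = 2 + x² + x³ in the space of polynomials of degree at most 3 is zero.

u - v = 0

Take coordinates with respect to {1, x, …, x³}.
Row-reduce the matrix with u, v as columns; the null space gives the coefficients.
A generator of the null space is (1, -1).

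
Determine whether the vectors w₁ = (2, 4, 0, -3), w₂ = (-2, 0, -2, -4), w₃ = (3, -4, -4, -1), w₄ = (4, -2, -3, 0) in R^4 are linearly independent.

Form the 4×4 matrix with these as columns; its determinant is -68.
A nonzero determinant means the columns are linearly independent.

linearly independent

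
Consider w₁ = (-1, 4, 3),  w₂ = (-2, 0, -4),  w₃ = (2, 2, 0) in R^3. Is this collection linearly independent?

Row-reduce the matrix whose columns are w₁, w₂, w₃.
The reduction yields 3 nonzero rows, so the rank is 3.
Since rank = 3 (the number of vectors), the set is linearly independent.

linearly independent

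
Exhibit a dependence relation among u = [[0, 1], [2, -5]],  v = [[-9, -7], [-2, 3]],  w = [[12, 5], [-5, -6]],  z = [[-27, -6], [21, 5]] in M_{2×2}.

Pass to coordinate vectors relative to the basis {E₁₁, E₁₂, E₂₁, E₂₂}.
Write the vectors as columns of a matrix and find a nonzero vector in its null space.
A generator of the null space is (2, -1, -3, -1).

2u - v - 3w - z = 0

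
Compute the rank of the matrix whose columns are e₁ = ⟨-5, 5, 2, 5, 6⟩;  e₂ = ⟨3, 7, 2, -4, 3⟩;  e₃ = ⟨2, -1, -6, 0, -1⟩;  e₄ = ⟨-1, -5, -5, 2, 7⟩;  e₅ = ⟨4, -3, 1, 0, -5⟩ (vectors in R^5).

5

Row-reduce the 5×5 matrix with these as rows.
There are 5 pivot columns, so rank = 5.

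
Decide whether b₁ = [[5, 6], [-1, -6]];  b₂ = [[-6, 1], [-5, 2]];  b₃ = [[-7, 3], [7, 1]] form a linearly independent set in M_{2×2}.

Take coordinates with respect to the standard basis {E₁₁, E₁₂, E₂₁, E₂₂}.
Row-reduce the matrix whose columns are b₁, b₂, b₃.
The reduction yields 3 nonzero rows, so the rank is 3.
Since rank = 3 (the number of vectors), the set is linearly independent.

linearly independent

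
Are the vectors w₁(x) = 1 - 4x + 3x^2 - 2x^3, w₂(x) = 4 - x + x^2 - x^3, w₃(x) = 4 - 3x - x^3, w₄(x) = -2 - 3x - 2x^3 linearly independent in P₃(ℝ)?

linearly independent

Write each element as a coordinate vector in ℝ⁴ using {1, x, …, x^3}.
Row-reduce the matrix whose columns are w₁, w₂, w₃, w₄.
The reduction yields 4 nonzero rows, so the rank is 4.
Since rank = 4 (the number of vectors), the set is linearly independent.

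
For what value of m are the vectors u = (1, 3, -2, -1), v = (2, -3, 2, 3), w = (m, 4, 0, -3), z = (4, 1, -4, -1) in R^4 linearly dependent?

m = -49/10

The set is linearly dependent precisely when det[u; v; w; z] = 0.
The determinant works out to 20*m + 98.
This vanishes exactly when m = -49/10.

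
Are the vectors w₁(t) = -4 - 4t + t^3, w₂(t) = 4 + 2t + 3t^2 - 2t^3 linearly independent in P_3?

linearly independent

Take coordinates with respect to the standard basis {1, t, …, t^3}.
Row-reduce the matrix whose columns are w₁, w₂.
The reduction yields 2 nonzero rows, so the rank is 2.
Since rank = 2 (the number of vectors), the set is linearly independent.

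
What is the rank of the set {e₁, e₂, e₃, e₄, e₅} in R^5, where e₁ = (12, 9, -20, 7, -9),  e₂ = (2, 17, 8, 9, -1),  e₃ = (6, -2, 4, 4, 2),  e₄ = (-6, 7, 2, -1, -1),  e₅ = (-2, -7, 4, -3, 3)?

Put the 5×5 matrix [e₁|e₂|e₃|e₄|e₅] into echelon form.
The echelon form has 3 nonzero rows, so the rank is 3.

rank 3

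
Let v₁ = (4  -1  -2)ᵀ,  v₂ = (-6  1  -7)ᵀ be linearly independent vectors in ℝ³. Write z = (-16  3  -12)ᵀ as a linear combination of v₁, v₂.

z = -v₁ + 2v₂

Write z = a₁v₁ + a₂v₂ and equate components.
The system has the unique solution (a₁, a₂) = (-1, 2).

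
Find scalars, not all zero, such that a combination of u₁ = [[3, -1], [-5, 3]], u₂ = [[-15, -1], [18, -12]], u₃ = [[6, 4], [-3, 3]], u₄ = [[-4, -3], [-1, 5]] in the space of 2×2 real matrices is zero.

Write each element as a vector in ℝ⁴ using {E₁₁, E₁₂, E₂₁, E₂₂}.
Set up α₁u₁ + … + α₄u₄ = 0 and solve the homogeneous system.
One solution (up to scaling) is (3, 1, 1, 0).

3u₁ + u₂ + u₃ = 0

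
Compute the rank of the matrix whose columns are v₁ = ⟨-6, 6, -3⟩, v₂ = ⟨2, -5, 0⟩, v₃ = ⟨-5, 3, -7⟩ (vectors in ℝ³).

rank 3

Apply Gaussian elimination to the matrix whose rows are v₁, v₂, v₃.
Reduction leaves 3 leading entries, giving rank 3.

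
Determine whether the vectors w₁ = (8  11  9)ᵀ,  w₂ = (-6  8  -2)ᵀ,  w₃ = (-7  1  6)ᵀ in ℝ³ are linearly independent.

Row-reduce the matrix whose columns are w₁, w₂, w₃.
The reduction yields 3 nonzero rows, so the rank is 3.
Since rank = 3 (the number of vectors), the set is linearly independent.

linearly independent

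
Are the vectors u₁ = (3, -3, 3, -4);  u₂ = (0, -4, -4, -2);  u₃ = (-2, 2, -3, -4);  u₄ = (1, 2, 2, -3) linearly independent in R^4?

linearly independent

Place the vectors as rows of a 4×4 matrix and reduce to echelon form.
The reduction yields 4 nonzero rows, so the rank is 4.
Since rank = 4 (the number of vectors), the set is linearly independent.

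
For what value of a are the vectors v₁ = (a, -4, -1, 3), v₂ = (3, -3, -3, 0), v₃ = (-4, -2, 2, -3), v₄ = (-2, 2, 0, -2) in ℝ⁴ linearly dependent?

a = 4

The set is linearly dependent precisely when det[v₁; v₂; v₃; v₄] = 0.
The determinant works out to 42*a - 168.
Setting this to zero gives a = 4.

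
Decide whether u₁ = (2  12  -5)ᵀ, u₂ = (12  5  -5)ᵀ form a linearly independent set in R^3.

Place the vectors as rows of a 2×3 matrix and reduce to echelon form.
The reduction yields 2 nonzero rows, so the rank is 2.
Since rank = 2 (the number of vectors), the set is linearly independent.

linearly independent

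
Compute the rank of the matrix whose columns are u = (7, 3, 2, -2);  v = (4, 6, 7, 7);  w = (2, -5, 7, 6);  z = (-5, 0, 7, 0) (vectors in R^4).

rank 4

Put the 4×4 matrix [u|v|w|z] into echelon form.
The echelon form has 4 nonzero rows, so the rank is 4.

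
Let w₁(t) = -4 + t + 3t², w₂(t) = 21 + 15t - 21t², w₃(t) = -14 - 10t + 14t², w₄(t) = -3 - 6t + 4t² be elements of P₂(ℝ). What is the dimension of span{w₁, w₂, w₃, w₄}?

dim = 2

Pass to coordinate vectors with respect to the basis {1, t, t²}.
Row-reduce the 4×3 matrix with these as rows.
Exactly 2 pivots survive; hence the rank is 2.
(With 4 elements in a 3-dimensional space the rank is at most 3.)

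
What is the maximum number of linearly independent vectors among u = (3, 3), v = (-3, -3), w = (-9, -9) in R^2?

Put the 2×3 matrix [u|v|w] into echelon form.
There is 1 pivot column, so rank = 1.
(With 3 elements in a 2-dimensional space the rank is at most 2.)

1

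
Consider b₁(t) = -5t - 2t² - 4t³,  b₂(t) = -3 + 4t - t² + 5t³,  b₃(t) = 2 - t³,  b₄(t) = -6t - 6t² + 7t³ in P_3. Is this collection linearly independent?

Write each element as a coordinate vector in ℝ⁴ using {1, t, …, t³}.
The matrix [b₁|b₂|b₃|b₄] has determinant 296.
A nonzero determinant means the columns are linearly independent.

linearly independent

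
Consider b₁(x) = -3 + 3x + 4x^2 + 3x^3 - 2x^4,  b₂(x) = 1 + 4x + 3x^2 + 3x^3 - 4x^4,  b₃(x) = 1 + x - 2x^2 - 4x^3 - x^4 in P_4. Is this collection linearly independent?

linearly independent

Take coordinates with respect to the standard basis {1, x, …, x^4}.
Place the vectors as rows of a 3×5 matrix and reduce to echelon form.
The reduction yields 3 nonzero rows, so the rank is 3.
Since rank = 3 (the number of vectors), the set is linearly independent.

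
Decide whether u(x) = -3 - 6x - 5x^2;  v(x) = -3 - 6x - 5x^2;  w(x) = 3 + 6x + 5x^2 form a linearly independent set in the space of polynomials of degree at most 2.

linearly dependent

Write each element as a coordinate vector in ℝ³ using {1, x, x^2}.
Row-reduce the matrix whose columns are u, v, w.
The reduction yields 1 nonzero row, so the rank is 1.
Since rank 1 < 3, the set is linearly dependent.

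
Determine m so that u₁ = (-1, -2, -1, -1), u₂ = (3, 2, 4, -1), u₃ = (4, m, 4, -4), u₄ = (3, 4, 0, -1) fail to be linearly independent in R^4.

m = 1

The vectors are dependent exactly when the determinant of the matrix with rows u₁, u₂, u₃, u₄ vanishes.
The determinant works out to 16 - 16*m.
This vanishes exactly when m = 1.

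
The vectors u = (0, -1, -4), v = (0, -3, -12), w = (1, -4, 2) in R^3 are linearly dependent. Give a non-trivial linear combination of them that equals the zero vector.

3u - v = 0

Solve the homogeneous system with u, v, w as columns by row-reducing the coefficient matrix.
The free variable yields coefficients (3, -1, 0) (any nonzero multiple also works).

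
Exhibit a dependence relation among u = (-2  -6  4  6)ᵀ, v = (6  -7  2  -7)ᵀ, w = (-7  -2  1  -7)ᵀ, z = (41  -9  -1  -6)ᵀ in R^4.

Write the vectors as columns of a matrix and find a nonzero vector in its null space.
The free variable yields coefficients (1, -3, 3, 1) (any nonzero multiple also works).

u - 3v + 3w + z = 0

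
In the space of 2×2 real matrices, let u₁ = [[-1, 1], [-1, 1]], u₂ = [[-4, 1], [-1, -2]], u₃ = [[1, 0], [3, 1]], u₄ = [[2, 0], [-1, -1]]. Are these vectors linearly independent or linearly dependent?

linearly independent

Take coordinates with respect to the standard basis {E₁₁, E₁₂, E₂₁, E₂₂}.
Form the 4×4 matrix with these as columns; its determinant is -27.
A nonzero determinant means the columns are linearly independent.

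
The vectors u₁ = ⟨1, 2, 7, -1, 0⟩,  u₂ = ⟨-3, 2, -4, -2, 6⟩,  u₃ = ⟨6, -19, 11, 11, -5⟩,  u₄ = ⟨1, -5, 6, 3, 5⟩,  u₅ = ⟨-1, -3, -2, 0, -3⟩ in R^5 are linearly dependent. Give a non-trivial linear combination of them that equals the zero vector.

Set up α₁u₁ + … + α₅u₅ = 0 and solve the homogeneous system.
A generator of the null space is (1, 2, 1, -2, -1).

u₁ + 2u₂ + u₃ - 2u₄ - u₅ = 0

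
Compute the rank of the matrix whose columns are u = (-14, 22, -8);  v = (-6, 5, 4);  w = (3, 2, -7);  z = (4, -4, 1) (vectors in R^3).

Row-reduce the 4×3 matrix with these as rows.
There are 3 pivot columns, so rank = 3.
(With 4 elements in a 3-dimensional space the rank is at most 3.)

rank 3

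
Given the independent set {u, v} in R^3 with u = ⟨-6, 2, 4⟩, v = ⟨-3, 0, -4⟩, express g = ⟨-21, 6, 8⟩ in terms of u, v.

Since u, v are independent, the coefficients expressing g are uniquely determined by a linear system.
The system has the unique solution (a₁, a₂) = (3, 1).

g = 3u + v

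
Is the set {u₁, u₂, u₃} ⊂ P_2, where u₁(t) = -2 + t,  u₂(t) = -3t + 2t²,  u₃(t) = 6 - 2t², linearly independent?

Take coordinates with respect to the standard basis {1, t, t²}.
Form the 3×3 matrix with these as columns; its determinant is 0.
A zero determinant means the columns are linearly dependent.

linearly dependent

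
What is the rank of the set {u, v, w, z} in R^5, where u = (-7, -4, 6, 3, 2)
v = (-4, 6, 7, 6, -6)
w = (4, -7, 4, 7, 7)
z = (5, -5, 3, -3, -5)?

4

Form the matrix with u, v, w, z as columns and reduce.
Exactly 4 pivots survive; hence the rank is 4.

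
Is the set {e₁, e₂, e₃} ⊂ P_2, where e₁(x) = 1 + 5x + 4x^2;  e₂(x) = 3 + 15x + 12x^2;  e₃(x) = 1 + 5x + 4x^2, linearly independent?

linearly dependent

Take coordinates with respect to the standard basis {1, x, x^2}.
Row-reduce the matrix whose columns are e₁, e₂, e₃.
The reduction yields 1 nonzero row, so the rank is 1.
Since rank 1 < 3, the set is linearly dependent.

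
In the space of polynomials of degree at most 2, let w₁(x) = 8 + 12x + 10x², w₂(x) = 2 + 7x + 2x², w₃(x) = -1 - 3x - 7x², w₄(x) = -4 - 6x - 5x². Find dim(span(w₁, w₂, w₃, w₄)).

dim = 3

Represent each element by its coordinate vector in ℝ³.
Row-reduce the 4×3 matrix with these as rows.
Exactly 3 pivots survive; hence the rank is 3.
(With 4 elements in a 3-dimensional space the rank is at most 3.)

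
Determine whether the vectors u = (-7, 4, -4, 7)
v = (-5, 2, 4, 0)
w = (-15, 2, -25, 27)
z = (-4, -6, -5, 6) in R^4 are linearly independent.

Row-reduce the matrix whose columns are u, v, w, z.
The reduction yields 3 nonzero rows, so the rank is 3.
Since rank 3 < 4, the set is linearly dependent.

linearly dependent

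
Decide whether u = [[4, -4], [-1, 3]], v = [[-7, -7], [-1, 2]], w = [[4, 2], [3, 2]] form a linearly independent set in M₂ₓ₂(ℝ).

linearly independent

Write each element as a coordinate vector in ℝ⁴ using {E₁₁, E₁₂, E₂₁, E₂₂}.
Place the vectors as rows of a 3×4 matrix and reduce to echelon form.
The reduction yields 3 nonzero rows, so the rank is 3.
Since rank = 3 (the number of vectors), the set is linearly independent.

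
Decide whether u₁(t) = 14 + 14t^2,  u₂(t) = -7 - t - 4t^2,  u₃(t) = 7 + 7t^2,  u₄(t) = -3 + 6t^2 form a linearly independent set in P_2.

Take coordinates with respect to the standard basis {1, t, t^2}.
There are 4 vectors in a 3-dimensional space, so they cannot be linearly independent.

linearly dependent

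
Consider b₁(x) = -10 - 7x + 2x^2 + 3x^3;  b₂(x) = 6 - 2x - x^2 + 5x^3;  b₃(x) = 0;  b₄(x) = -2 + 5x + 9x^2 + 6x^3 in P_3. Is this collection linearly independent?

linearly dependent

Write each element as a coordinate vector in ℝ⁴ using {1, x, …, x^3}.
One of the vectors is the zero vector, so the set is linearly dependent.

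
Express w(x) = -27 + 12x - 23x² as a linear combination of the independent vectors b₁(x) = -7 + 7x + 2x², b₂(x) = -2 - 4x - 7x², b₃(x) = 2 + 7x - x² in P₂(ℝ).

w = 3b₁ + 4b₂ + b₃

Identify each element with its coordinate vector in ℝ³ via {1, x, x²}.
Solve the system with b₁, b₂, b₃ as columns and w as the right-hand side.
The system has the unique solution (a₁, a₂, a₃) = (3, 4, 1).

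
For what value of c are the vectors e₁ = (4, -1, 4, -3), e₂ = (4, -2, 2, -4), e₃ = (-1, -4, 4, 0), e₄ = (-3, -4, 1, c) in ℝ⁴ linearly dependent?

c = 1

The set is linearly dependent precisely when det[e₁; e₂; e₃; e₄] = 0.
Cofactor expansion gives det = 54 - 54*c.
This vanishes exactly when c = 1.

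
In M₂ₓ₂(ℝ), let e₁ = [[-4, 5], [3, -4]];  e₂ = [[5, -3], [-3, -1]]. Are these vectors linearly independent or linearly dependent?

linearly independent

Write each element as a coordinate vector in ℝ⁴ using {E₁₁, E₁₂, E₂₁, E₂₂}.
Row-reduce the matrix whose columns are e₁, e₂.
The reduction yields 2 nonzero rows, so the rank is 2.
Since rank = 2 (the number of vectors), the set is linearly independent.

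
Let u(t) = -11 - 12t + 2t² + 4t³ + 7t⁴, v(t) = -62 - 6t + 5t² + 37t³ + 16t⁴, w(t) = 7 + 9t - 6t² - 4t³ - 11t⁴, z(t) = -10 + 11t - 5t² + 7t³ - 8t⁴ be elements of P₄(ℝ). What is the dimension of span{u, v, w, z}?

Pass to coordinate vectors with respect to the basis {1, t, …, t⁴}.
Put the 5×4 matrix [u|v|w|z] into echelon form.
The echelon form has 3 nonzero rows, so the rank is 3.

dim = 3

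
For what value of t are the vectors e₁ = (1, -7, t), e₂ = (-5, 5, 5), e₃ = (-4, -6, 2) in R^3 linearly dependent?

t = -11/5

Place the vectors as rows of a 3×3 matrix; dependence ⇔ determinant zero.
The determinant works out to 50*t + 110.
Solving 50*t + 110 = 0 yields t = -11/5.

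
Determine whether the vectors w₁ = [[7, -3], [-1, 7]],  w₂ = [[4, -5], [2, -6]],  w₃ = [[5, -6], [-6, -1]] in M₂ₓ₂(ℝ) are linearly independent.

linearly independent

Write each element as a coordinate vector in ℝ⁴ using {E₁₁, E₁₂, E₂₁, E₂₂}.
Row-reduce the matrix whose columns are w₁, w₂, w₃.
The reduction yields 3 nonzero rows, so the rank is 3.
Since rank = 3 (the number of vectors), the set is linearly independent.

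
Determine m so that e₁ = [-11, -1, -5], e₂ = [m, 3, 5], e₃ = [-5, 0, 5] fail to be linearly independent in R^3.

Dependence holds iff the 3×3 matrix [e₁ e₂ e₃] is singular.
Cofactor expansion gives det = 5*m - 215.
This vanishes exactly when m = 43.

m = 43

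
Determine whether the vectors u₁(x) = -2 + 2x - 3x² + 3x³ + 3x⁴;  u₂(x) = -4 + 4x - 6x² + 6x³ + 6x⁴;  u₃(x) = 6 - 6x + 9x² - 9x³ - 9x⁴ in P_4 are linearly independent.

linearly dependent

Take coordinates with respect to the standard basis {1, x, …, x⁴}.
Place the vectors as rows of a 3×5 matrix and reduce to echelon form.
The reduction yields 1 nonzero row, so the rank is 1.
Since rank 1 < 3, the set is linearly dependent.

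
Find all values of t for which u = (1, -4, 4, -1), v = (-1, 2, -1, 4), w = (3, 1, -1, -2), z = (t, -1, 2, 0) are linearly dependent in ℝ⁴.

t = 40/9

The vectors are dependent exactly when the determinant of the matrix with rows u, v, w, z vanishes.
The determinant works out to 40 - 9*t.
This vanishes exactly when t = 40/9.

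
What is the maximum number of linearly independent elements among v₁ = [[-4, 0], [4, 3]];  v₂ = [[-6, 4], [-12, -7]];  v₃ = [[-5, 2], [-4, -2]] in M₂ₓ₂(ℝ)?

Use coordinates relative to {E₁₁, E₁₂, E₂₁, E₂₂}.
Row-reduce the 3×4 matrix with these as rows.
There are 2 pivot columns, so rank = 2.

2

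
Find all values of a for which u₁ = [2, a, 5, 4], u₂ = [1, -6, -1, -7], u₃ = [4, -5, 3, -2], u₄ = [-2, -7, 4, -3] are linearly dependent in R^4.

a = -1

The vectors are dependent exactly when the determinant of the matrix with rows u₁, u₂, u₃, u₄ vanishes.
The determinant works out to 171*a + 171.
Setting this to zero gives a = -1.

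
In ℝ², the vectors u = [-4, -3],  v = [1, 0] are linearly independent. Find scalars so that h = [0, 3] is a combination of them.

h = -u - 4v

Set up the augmented matrix [u | v | h] and row-reduce.
The system has the unique solution (c₁, c₂) = (-1, -4).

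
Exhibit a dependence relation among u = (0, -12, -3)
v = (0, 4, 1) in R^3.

Set up α₁u + α₂v = 0 and solve the homogeneous system.
A generator of the null space is (1, 3).

u + 3v = 0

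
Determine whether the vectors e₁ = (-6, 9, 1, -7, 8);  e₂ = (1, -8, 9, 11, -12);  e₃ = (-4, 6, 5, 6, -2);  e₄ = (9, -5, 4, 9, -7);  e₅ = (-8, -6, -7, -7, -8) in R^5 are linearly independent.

linearly independent

Row-reduce the matrix whose columns are e₁, e₂, e₃, e₄, e₅.
The reduction yields 5 nonzero rows, so the rank is 5.
Since rank = 5 (the number of vectors), the set is linearly independent.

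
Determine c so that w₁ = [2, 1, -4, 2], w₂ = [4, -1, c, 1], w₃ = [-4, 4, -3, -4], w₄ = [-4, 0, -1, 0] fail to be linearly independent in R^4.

c = 3/2

The set is linearly dependent precisely when det[w₁; w₂; w₃; w₄] = 0.
Expanding, det = 72 - 48*c.
Setting this to zero gives c = 3/2.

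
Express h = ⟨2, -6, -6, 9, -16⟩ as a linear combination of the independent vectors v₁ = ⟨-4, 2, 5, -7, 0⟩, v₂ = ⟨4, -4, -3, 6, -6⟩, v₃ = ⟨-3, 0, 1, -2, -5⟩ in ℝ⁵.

h = -v₁ + v₂ + 2v₃

Since v₁, v₂, v₃ are independent, the coefficients expressing h are uniquely determined by a linear system.
Row-reducing the augmented matrix gives the unique coefficients (a₁, a₂, a₃) = (-1, 1, 2).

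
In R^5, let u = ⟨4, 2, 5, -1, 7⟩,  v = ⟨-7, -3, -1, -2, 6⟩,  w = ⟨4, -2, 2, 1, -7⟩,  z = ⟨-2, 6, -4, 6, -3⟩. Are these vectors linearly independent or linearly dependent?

linearly independent

Place the vectors as rows of a 4×5 matrix and reduce to echelon form.
The reduction yields 4 nonzero rows, so the rank is 4.
Since rank = 4 (the number of vectors), the set is linearly independent.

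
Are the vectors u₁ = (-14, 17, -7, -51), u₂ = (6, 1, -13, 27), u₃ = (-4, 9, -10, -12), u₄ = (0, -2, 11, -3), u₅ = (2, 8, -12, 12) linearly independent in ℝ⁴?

linearly dependent

There are 5 vectors in a 4-dimensional space, so they cannot be linearly independent.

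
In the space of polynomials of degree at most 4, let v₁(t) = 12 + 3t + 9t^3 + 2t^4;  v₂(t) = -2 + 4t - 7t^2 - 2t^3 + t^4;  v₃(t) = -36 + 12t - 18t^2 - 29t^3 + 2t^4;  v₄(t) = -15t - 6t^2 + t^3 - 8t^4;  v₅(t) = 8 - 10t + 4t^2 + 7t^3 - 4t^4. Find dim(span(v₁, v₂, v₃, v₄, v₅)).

Represent each element by its coordinate vector in ℝ⁵.
Form the matrix with v₁, v₂, v₃, v₄, v₅ as columns and reduce.
Reduction leaves 3 leading entries, giving rank 3.

dim = 3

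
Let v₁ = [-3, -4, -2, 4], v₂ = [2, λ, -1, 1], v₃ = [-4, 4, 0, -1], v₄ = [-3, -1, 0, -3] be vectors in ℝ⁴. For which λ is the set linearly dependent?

The set is linearly dependent precisely when det[v₁; v₂; v₃; v₄] = 0.
Expanding, det = 18*λ + 159.
This vanishes exactly when λ = -53/6.

λ = -53/6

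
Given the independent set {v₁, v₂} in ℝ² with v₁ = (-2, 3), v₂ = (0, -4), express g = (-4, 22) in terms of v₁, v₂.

Since v₁, v₂ are independent, the coefficients expressing g are uniquely determined by a linear system.
Row-reducing the augmented matrix gives the unique coefficients (a₁, a₂) = (2, -4).

g = 2v₁ - 4v₂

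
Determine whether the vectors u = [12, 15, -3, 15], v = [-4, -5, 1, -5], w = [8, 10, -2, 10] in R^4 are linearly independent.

One vector is a scalar multiple of another, so the set is dependent.

linearly dependent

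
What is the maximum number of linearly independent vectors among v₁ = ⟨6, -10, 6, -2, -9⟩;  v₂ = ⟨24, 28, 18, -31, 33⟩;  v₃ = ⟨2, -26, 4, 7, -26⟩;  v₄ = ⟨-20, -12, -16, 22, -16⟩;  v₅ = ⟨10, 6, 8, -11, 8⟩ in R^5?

2

Put the 5×5 matrix [v₁|v₂|v₃|v₄|v₅] into echelon form.
There are 2 pivot columns, so rank = 2.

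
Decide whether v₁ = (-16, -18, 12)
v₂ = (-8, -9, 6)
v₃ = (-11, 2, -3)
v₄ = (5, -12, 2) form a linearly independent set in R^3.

There are 4 vectors in a 3-dimensional space, so they cannot be linearly independent.

linearly dependent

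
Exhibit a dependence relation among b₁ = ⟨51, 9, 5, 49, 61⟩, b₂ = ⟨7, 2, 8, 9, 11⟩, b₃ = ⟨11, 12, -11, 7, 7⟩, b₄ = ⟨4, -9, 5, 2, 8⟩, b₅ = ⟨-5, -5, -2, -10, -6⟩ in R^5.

b₁ - b₂ - 2b₃ - 3b₄ + 2b₅ = 0

Write the vectors as columns of a matrix and find a nonzero vector in its null space.
The free variable yields coefficients (1, -1, -2, -3, 2) (any nonzero multiple also works).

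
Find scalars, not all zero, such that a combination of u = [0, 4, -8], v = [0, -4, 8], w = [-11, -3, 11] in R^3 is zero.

Set up α₁u + … + α₃w = 0 and solve the homogeneous system.
A generator of the null space is (1, 1, 0).

u + v = 0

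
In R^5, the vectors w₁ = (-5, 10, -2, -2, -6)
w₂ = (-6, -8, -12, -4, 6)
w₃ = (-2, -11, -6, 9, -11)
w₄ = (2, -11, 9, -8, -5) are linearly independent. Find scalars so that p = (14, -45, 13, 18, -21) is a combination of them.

p = -2w₁ - w₂ + 2w₃ + w₄

Solve the system with w₁, w₂, w₃, w₄ as columns and p as the right-hand side.
The system has the unique solution (α₁, …, α₄) = (-2, -1, 2, 1).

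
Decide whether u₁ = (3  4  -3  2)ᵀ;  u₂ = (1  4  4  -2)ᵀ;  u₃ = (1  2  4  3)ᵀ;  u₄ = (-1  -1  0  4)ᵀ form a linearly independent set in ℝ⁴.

linearly independent

Row-reduce the matrix whose columns are u₁, u₂, u₃, u₄.
The reduction yields 4 nonzero rows, so the rank is 4.
Since rank = 4 (the number of vectors), the set is linearly independent.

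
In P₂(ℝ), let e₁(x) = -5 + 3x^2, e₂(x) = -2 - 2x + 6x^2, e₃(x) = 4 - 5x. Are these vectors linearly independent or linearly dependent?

Write each element as a coordinate vector in ℝ³ using {1, x, x^2}.
Row-reduce the matrix whose columns are e₁, e₂, e₃.
The reduction yields 3 nonzero rows, so the rank is 3.
Since rank = 3 (the number of vectors), the set is linearly independent.

linearly independent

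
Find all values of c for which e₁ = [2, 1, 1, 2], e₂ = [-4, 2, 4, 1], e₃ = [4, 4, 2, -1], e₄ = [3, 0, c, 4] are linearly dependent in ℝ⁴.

c = 2/5

Place the vectors as rows of a 4×4 matrix; dependence ⇔ determinant zero.
The determinant works out to 60*c - 24.
Solving 60*c - 24 = 0 yields c = 2/5.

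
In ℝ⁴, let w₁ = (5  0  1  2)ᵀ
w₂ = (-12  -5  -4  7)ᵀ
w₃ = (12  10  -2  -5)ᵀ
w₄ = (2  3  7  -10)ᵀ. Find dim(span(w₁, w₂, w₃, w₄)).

Form the matrix with w₁, w₂, w₃, w₄ as columns and reduce.
Reduction leaves 4 leading entries, giving rank 4.

4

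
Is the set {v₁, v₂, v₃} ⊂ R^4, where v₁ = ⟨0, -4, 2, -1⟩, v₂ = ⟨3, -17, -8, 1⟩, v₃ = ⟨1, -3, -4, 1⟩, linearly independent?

Place the vectors as rows of a 3×4 matrix and reduce to echelon form.
The reduction yields 2 nonzero rows, so the rank is 2.
Since rank 2 < 3, the set is linearly dependent.

linearly dependent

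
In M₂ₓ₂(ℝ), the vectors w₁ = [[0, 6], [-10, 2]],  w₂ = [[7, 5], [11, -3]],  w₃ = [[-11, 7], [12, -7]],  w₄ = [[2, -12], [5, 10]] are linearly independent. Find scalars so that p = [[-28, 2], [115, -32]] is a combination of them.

p = -4w₁ + 2w₂ + 4w₃ + w₄

Work in coordinates with respect to the standard basis {E₁₁, E₁₂, E₂₁, E₂₂}.
Solve the system with w₁, w₂, w₃, w₄ as columns and p as the right-hand side.
Row-reducing the augmented matrix gives the unique coefficients (α₁, …, α₄) = (-4, 2, 4, 1).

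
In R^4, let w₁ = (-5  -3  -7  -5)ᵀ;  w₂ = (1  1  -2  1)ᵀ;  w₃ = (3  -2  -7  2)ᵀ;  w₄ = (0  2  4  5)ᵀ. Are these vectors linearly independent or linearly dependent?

linearly independent

Form the 4×4 matrix with these as columns; its determinant is 393.
A nonzero determinant means the columns are linearly independent.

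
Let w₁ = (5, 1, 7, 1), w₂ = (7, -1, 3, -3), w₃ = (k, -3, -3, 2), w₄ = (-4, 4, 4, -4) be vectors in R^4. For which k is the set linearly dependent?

Place the vectors as rows of a 4×4 matrix; dependence ⇔ determinant zero.
The determinant works out to 432 - 128*k.
Solving 432 - 128*k = 0 yields k = 27/8.

k = 27/8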